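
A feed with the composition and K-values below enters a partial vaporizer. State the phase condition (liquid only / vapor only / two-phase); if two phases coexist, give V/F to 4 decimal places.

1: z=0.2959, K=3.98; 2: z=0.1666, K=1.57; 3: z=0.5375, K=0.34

two-phase, V/F = 0.3976

ΣzᵢKᵢ = 1.6220; Σzᵢ/Kᵢ = 1.7613.
Both exceed 1, so a two-phase solution exists.
Rachford–Rice: g(ψ) = Σ zᵢ(Kᵢ−1)/(1+ψ(Kᵢ−1)) = 0.
Newton iteration, ψ⁰ = 0.4:
  ψ = 0.4000: g = -0.00239, g' = -1.0150 → ψ = 0.3976
Converged at ψ = 0.3976.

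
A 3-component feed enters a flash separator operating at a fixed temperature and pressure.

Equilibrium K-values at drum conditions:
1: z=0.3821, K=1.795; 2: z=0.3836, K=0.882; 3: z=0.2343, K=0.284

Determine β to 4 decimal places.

β = 0.2569

Iterate (Newton) starting at β = 0.4:
  β = 0.4000: g = -0.05212, g' = -0.3808 → β = 0.2631
  β = 0.2631: g = -0.00220, g' = -0.3532 → β = 0.2569
Converged at β = 0.2569.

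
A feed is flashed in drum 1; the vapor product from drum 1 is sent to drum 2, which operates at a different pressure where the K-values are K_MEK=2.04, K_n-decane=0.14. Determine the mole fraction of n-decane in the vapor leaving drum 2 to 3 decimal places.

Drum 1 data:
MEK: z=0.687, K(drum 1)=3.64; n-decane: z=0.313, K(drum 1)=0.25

y_n-decane (drum 2) = 0.077

Drum 1:
Binary case is linear: z₁(K₁−1)(1+ψ₁(K₂−1)) + z₂(K₂−1)(1+ψ₁(K₁−1)) = 0
⇒ ψ₁ = [z₁(K₁−1)+z₂(K₂−1)] / [−(K₁−1)(K₂−1)] = 1.5789/1.9800 = 0.797
Drum-1 compositions:
  MEK: x = 0.221, y = 0.805
  n-decane: x = 0.779, y = 0.195
Drum-2 feed = drum-1 vapor: z₂ = (0.8053, 0.1947).
Drum 2:
Rachford–Rice: g(ψ₂) = Σ zᵢ(Kᵢ−1)/(1+ψ₂(Kᵢ−1)) = 0.
Check two-phase: ΣzᵢKᵢ = 1.670 > 1 and Σzᵢ/Kᵢ = 1.785 > 1, so g(0) = 0.670 > 0 and g(1) = -0.785 < 0.
Newton–Raphson from ψ₂ = 0.46:
  ψ₂ = 0.460: g = 0.2895, g' = -0.793 → ψ₂ = 0.825
  ψ₂ = 0.825: g = -0.1260, g' = -1.960 → ψ₂ = 0.761
  ψ₂ = 0.761: g = -0.0169, g' = -1.477 → ψ₂ = 0.749
Converged at ψ₂ = 0.749.
  MEK: x = 0.453, y = 0.923
  n-decane: x = 0.547, y = 0.077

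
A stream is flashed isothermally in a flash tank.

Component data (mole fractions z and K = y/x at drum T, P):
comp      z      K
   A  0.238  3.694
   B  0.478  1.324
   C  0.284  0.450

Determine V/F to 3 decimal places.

Material balance + equilibrium reduce to Σ zᵢ(Kᵢ−1)/(1+V/F(Kᵢ−1)) = 0.
g(0) = ΣzᵢKᵢ − 1 = 0.640 and g(1) = 1 − Σzᵢ/Kᵢ = -0.057, so a root lies in (0, 1).
Newton–Raphson from V/F = 0.43:
  V/F = 0.430: g = 0.2284, g' = -0.557 → V/F = 0.840
  V/F = 0.840: g = 0.0278, g' = -0.490 → V/F = 0.897
  V/F = 0.897: g = -0.0006, g' = -0.513 → V/F = 0.896
Converged at V/F = 0.896.

V/F = 0.896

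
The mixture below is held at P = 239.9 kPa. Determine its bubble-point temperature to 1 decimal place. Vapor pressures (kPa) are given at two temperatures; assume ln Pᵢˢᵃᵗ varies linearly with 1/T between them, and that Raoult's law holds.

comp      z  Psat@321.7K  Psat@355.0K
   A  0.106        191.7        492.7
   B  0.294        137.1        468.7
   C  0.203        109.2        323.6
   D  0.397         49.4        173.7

T = 345.7 K

Bubble-point temperature: ΣzᵢPᵢˢᵃᵗ(T) = P. Interpolate ln Pᵢˢᵃᵗ = aᵢ + bᵢ/T.
  T = 321.7 K: ΣzᵢPᵢˢᵃᵗ = 102.41 kPa
  T = 355.0 K: ΣzᵢPᵢˢᵃᵗ = 324.67 kPa
  T = 338.4 K: ΣzᵢPᵢˢᵃᵗ = 187.61 kPa
  T = 346.7 K: ΣzᵢPᵢˢᵃᵗ = 248.34 kPa
  T = 342.5 K: ΣzᵢPᵢˢᵃᵗ = 215.83 kPa
  T = 344.6 K: ΣzᵢPᵢˢᵃᵗ = 231.61 kPa
  T = 345.6 K: ΣzᵢPᵢˢᵃᵗ = 239.45 kPa
Interpolating between 345.6 K and 346.7 K gives T ≈ 345.7 K.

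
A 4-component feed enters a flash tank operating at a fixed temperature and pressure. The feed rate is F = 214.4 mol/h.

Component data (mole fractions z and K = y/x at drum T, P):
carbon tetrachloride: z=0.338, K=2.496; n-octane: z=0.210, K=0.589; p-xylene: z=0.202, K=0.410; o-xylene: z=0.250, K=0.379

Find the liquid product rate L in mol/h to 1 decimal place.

L = 176.7 mol/h

Newton iteration, ψ⁰ = 0.5:
  ψ = 0.500: g = -0.2136, g' = -0.648 → ψ = 0.170
  ψ = 0.170: g = 0.0040, g' = -0.729 → ψ = 0.176
Converged at ψ = 0.176.
Then V = ψ·F = 0.1759·214.4 = 37.7 mol/h and L = F − V = 176.7 mol/h.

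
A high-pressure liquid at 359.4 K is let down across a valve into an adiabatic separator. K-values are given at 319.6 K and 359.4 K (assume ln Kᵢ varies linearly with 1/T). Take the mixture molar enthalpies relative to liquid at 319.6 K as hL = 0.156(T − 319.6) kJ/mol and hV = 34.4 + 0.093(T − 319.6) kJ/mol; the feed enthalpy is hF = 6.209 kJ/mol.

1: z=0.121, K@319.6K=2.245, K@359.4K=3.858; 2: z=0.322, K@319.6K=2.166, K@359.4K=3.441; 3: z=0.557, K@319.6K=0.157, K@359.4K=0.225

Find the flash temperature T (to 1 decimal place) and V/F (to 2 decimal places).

Adiabatic flash: solve Rachford–Rice at each trial T, then check hF = ψ·hV(T) + (1−ψ)·hL(T).
  T = 319.6 K: K = (2.245, 2.166, 0.157), RR gives ψ = 0.056, H_out = 1.942 kJ/mol
  T = 359.4 K: K = (3.858, 3.441, 0.225), RR gives ψ = 0.353, H_out = 17.469 kJ/mol
  T = 339.5 K: K = (2.990, 2.767, 0.190), RR gives ψ = 0.242, H_out = 11.123 kJ/mol
  T = 329.6 K: K = (2.604, 2.459, 0.173), RR gives ψ = 0.164, H_out = 7.098 kJ/mol
  T = 324.6 K: K = (2.421, 2.310, 0.165), RR gives ψ = 0.115, H_out = 4.697 kJ/mol
  T = 327.1 K: K = (2.511, 2.384, 0.169), RR gives ψ = 0.140, H_out = 5.936 kJ/mol
  T = 328.4 K: K = (2.559, 2.423, 0.171), RR gives ψ = 0.153, H_out = 6.549 kJ/mol
Linear interpolation between T = 327.1 (H_out = 5.936) and T = 328.4 (H_out = 6.549) on hF = 6.209 gives T ≈ 327.7 K, at which ψ = 0.15.

T = 327.7 K, V/F = 0.15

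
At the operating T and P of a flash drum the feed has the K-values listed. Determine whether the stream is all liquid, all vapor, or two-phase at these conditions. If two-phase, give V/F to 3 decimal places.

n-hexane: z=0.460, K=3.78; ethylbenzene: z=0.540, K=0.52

ΣzᵢKᵢ = 2.020; Σzᵢ/Kᵢ = 1.160.
Both exceed 1, so a two-phase solution exists.
Rachford–Rice: g(ψ) = Σ zᵢ(Kᵢ−1)/(1+ψ(Kᵢ−1)) = 0.
Newton–Raphson from ψ = 0.5:
  ψ = 0.500: g = 0.1940, g' = -0.838 → ψ = 0.732
  ψ = 0.732: g = 0.0220, g' = -0.682 → ψ = 0.764
Converged at ψ = 0.764.

two-phase, V/F = 0.764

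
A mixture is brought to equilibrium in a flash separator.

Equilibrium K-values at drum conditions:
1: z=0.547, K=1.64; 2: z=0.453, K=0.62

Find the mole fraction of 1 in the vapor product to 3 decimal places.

y_1 = 0.611

Material balance + equilibrium reduce to Σ zᵢ(Kᵢ−1)/(1+V/F(Kᵢ−1)) = 0.
g(0) = ΣzᵢKᵢ − 1 = 0.178 and g(1) = 1 − Σzᵢ/Kᵢ = -0.064, so a root lies in (0, 1).
Newton iteration, V/F⁰ = 0.49:
  V/F = 0.490: g = 0.0550, g' = -0.229 → V/F = 0.730
  V/F = 0.730: g = 0.0003, g' = -0.229 → V/F = 0.732
Converged at V/F = 0.732.
Compositions from xᵢ = zᵢ/(1+V/F(Kᵢ−1)), yᵢ = Kᵢxᵢ:
  1: x = 0.373, y = 0.611
  2: x = 0.627, y = 0.389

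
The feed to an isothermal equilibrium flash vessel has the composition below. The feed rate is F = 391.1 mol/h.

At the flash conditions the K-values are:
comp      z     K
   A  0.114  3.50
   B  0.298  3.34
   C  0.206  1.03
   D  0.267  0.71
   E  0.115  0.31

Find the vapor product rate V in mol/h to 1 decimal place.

V = 354.4 mol/h

Newton–Raphson from V/F = 0.5:
  V/F = 0.500: g = 0.2424, g' = -0.646 → V/F = 0.875
  V/F = 0.875: g = 0.0200, g' = -0.635 → V/F = 0.907
  V/F = 0.907: g = -0.0005, g' = -0.667 → V/F = 0.906
Converged at V/F = 0.906.
Then V = V/F·F = 0.9062·391.1 = 354.4 mol/h and L = F − V = 36.7 mol/h.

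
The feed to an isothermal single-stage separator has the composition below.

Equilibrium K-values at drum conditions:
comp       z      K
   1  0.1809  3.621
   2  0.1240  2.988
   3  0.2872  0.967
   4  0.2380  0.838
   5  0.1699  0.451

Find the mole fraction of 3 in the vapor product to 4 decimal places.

y_3 = 0.2860

Rachford–Rice: g(V/F) = Σ zᵢ(Kᵢ−1)/(1+V/F(Kᵢ−1)) = 0.
g(0) = ΣzᵢKᵢ − 1 = 0.5793 and g(1) = 1 − Σzᵢ/Kᵢ = -0.0492, so a root lies in (0, 1).
Newton iteration, V/F⁰ = 0.51:
  V/F = 0.5100: g = 0.14410, g' = -0.4550 → V/F = 0.8267
  V/F = 0.8267: g = 0.01791, g' = -0.3744 → V/F = 0.8746
  V/F = 0.8746: g = -0.00008, g' = -0.3783 → V/F = 0.8744
Converged at V/F = 0.8744.
Compositions from xᵢ = zᵢ/(1+V/F(Kᵢ−1)), yᵢ = Kᵢxᵢ:
  1: x = 0.0550, y = 0.1990
  2: x = 0.0453, y = 0.1353
  3: x = 0.2957, y = 0.2860
  4: x = 0.2773, y = 0.2324
  5: x = 0.3268, y = 0.1474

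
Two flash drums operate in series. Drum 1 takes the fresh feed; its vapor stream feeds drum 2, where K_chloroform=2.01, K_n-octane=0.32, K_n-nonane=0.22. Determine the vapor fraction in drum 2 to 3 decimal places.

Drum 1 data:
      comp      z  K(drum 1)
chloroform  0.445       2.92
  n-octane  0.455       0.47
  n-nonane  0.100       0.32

Drum 1:
Rachford–Rice: g(ψ₁) = Σ zᵢ(Kᵢ−1)/(1+ψ₁(Kᵢ−1)) = 0.
Feasibility: ΣzᵢKᵢ = 1.545, Σzᵢ/Kᵢ = 1.433 — both > 1, two phases present.
Iterate (Newton) starting at ψ₁ = 0.37:
  ψ₁ = 0.370: g = 0.1087, g' = -0.841 → ψ₁ = 0.499
  ψ₁ = 0.499: g = 0.0054, g' = -0.770 → ψ₁ = 0.506
Converged at ψ₁ = 0.506.
Drum-1 compositions:
  chloroform: x = 0.226, y = 0.659
  n-octane: x = 0.622, y = 0.292
  n-nonane: x = 0.152, y = 0.049
Drum-2 feed = drum-1 vapor: z₂ = (0.6589, 0.2923, 0.0488).
Drum 2:
Newton–Raphson from ψ₂ = 0.6:
  ψ₂ = 0.600: g = 0.0071, g' = -0.751 → ψ₂ = 0.610
  ψ₂ = 0.610: g = -0.0000, g' = -0.760 → ψ₂ = 0.609
Converged at ψ₂ = 0.609.
  chloroform: x = 0.408, y = 0.820
  n-octane: x = 0.499, y = 0.160
  n-nonane: x = 0.093, y = 0.020

V/F (drum 2) = 0.609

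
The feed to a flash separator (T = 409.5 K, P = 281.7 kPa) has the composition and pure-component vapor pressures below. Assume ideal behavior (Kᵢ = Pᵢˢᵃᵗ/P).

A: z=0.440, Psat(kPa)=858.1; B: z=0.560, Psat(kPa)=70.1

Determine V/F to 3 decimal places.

V/F = 0.312

Raoult's law: Kᵢ = Pᵢˢᵃᵗ/P = Pᵢˢᵃᵗ/281.7.
  K_A = 858.1/281.7 = 3.04615, K_B = 70.1/281.7 = 0.24885
Rachford–Rice: g(V/F) = Σ zᵢ(Kᵢ−1)/(1+V/F(Kᵢ−1)) = 0.
Check two-phase: ΣzᵢKᵢ = 1.480 > 1 and Σzᵢ/Kᵢ = 2.395 > 1, so g(0) = 0.480 > 0 and g(1) = -1.395 < 0.
Iterate (Newton) starting at V/F = 0.5:
  V/F = 0.500: g = -0.2286, g' = -1.260 → V/F = 0.319
  V/F = 0.319: g = -0.0080, g' = -1.221 → V/F = 0.312
Converged at V/F = 0.312.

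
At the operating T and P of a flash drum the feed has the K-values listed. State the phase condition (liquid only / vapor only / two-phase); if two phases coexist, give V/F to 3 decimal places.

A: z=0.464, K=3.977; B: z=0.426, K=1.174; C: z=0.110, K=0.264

ΣzᵢKᵢ = 2.374; Σzᵢ/Kᵢ = 0.896.
Since Σzᵢ/Kᵢ < 1 the mixture is above its dew point — single vapor phase.

vapor only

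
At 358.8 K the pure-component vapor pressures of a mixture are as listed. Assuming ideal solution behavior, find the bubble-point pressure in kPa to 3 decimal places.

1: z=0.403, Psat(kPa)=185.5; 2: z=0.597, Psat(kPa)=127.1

At the bubble point ψ → 0, so ΣzᵢKᵢ = 1 with Kᵢ = Pᵢˢᵃᵗ/P ⇒ P = ΣzᵢPᵢˢᵃᵗ.
P = 0.403·185.5 + 0.597·127.1 = 150.635 kPa

Pbub = 150.635 kPa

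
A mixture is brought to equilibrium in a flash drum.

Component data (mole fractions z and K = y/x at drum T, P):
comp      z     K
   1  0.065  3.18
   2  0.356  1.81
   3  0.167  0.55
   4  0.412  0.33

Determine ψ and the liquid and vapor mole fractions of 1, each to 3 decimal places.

Iterate (Newton) starting at ψ = 0.5:
  ψ = 0.500: g = -0.2390, g' = -0.664 → ψ = 0.140
  ψ = 0.140: g = -0.0171, g' = -0.634 → ψ = 0.113
Converged at ψ = 0.113.
Compositions from xᵢ = zᵢ/(1+ψ(Kᵢ−1)), yᵢ = Kᵢxᵢ:
  1: x = 0.052, y = 0.166
  2: x = 0.326, y = 0.590
  3: x = 0.176, y = 0.097
  4: x = 0.446, y = 0.147

ψ = 0.113, x_1 = 0.052, y_1 = 0.166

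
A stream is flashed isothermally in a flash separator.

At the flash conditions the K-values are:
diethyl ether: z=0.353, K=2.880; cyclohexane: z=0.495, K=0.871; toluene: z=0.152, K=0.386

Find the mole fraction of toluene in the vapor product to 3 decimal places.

y_toluene = 0.119

Material balance + equilibrium reduce to Σ zᵢ(Kᵢ−1)/(1+ψ(Kᵢ−1)) = 0.
Feasibility: ΣzᵢKᵢ = 1.506, Σzᵢ/Kᵢ = 1.085 — both > 1, two phases present.
Newton iteration, ψ⁰ = 0.5:
  ψ = 0.500: g = 0.1392, g' = -0.460 → ψ = 0.802
  ψ = 0.802: g = 0.0094, g' = -0.431 → ψ = 0.824
Converged at ψ = 0.824.
Compositions from xᵢ = zᵢ/(1+ψ(Kᵢ−1)), yᵢ = Kᵢxᵢ:
  diethyl ether: x = 0.138, y = 0.399
  cyclohexane: x = 0.554, y = 0.482
  toluene: x = 0.308, y = 0.119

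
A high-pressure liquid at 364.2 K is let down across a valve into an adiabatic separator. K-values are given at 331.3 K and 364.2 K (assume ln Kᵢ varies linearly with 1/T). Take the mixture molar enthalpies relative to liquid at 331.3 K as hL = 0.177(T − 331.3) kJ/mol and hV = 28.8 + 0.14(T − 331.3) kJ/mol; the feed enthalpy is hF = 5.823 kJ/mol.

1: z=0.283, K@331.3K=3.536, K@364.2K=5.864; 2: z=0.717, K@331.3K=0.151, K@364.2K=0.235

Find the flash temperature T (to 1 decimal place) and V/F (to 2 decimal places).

Adiabatic flash: solve Rachford–Rice at each trial T, then check hF = ψ·hV(T) + (1−ψ)·hL(T).
  T = 331.3 K: K = (3.536, 0.151), RR gives ψ = 0.051, H_out = 1.457 kJ/mol
  T = 364.2 K: K = (5.864, 0.235), RR gives ψ = 0.223, H_out = 11.961 kJ/mol
  T = 347.8 K: K = (4.612, 0.190), RR gives ψ = 0.151, H_out = 7.179 kJ/mol
  T = 339.6 K: K = (4.055, 0.170), RR gives ψ = 0.106, H_out = 4.498 kJ/mol
  T = 343.7 K: K = (4.328, 0.180), RR gives ψ = 0.130, H_out = 5.871 kJ/mol
  T = 341.6 K: K = (4.186, 0.175), RR gives ψ = 0.118, H_out = 5.177 kJ/mol
Linear interpolation between T = 341.6 (H_out = 5.177) and T = 343.7 (H_out = 5.871) on hF = 5.823 gives T ≈ 343.6 K, at which ψ = 0.13.

T = 343.6 K, V/F = 0.13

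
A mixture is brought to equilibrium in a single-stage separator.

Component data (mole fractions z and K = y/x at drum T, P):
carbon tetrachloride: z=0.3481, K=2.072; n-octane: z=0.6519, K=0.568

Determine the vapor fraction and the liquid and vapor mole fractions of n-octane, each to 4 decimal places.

ψ = 0.1977, x_n-octane = 0.7128, y_n-octane = 0.4049

Rachford–Rice: g(ψ) = Σ zᵢ(Kᵢ−1)/(1+ψ(Kᵢ−1)) = 0.
Feasibility: ΣzᵢKᵢ = 1.0915, Σzᵢ/Kᵢ = 1.3157 — both > 1, two phases present.
Binary case is linear: z₁(K₁−1)(1+ψ(K₂−1)) + z₂(K₂−1)(1+ψ(K₁−1)) = 0
⇒ ψ = [z₁(K₁−1)+z₂(K₂−1)] / [−(K₁−1)(K₂−1)] = 0.09154/0.46310 = 0.1977
Compositions from xᵢ = zᵢ/(1+ψ(Kᵢ−1)), yᵢ = Kᵢxᵢ:
  carbon tetrachloride: x = 0.2872, y = 0.5951
  n-octane: x = 0.7128, y = 0.4049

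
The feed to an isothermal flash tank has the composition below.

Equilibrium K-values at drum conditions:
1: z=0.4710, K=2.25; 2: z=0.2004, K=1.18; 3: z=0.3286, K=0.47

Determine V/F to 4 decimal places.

Material balance + equilibrium reduce to Σ zᵢ(Kᵢ−1)/(1+V/F(Kᵢ−1)) = 0.
g(0) = ΣzᵢKᵢ − 1 = 0.4507 and g(1) = 1 − Σzᵢ/Kᵢ = -0.0783, so a root lies in (0, 1).
Newton iteration, V/F⁰ = 0.6:
  V/F = 0.6000: g = 0.11362, g' = -0.4440 → V/F = 0.8559
  V/F = 0.8559: g = -0.00305, g' = -0.4858 → V/F = 0.8496
Converged at V/F = 0.8496.

V/F = 0.8496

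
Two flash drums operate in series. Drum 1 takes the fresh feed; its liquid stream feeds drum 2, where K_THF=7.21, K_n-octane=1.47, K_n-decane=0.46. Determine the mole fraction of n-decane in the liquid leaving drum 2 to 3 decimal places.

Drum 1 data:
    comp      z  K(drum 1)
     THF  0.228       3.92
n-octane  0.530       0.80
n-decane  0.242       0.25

Drum 1:
Rachford–Rice: g(ψ₁) = Σ zᵢ(Kᵢ−1)/(1+ψ₁(Kᵢ−1)) = 0.
Check two-phase: ΣzᵢKᵢ = 1.378 > 1 and Σzᵢ/Kᵢ = 1.689 > 1, so g(0) = 0.378 > 0 and g(1) = -0.689 < 0.
Iterate (Newton) starting at ψ₁ = 0.5:
  ψ₁ = 0.500: g = -0.1375, g' = -0.696 → ψ₁ = 0.302
  ψ₁ = 0.302: g = 0.0060, g' = -0.800 → ψ₁ = 0.310
Converged at ψ₁ = 0.310.
Drum-1 compositions:
  THF: x = 0.120, y = 0.469
  n-octane: x = 0.565, y = 0.452
  n-decane: x = 0.315, y = 0.079
Drum-2 feed = drum-1 liquid: z₂ = (0.1197, 0.5650, 0.3153).
Drum 2:
Material balance + equilibrium reduce to Σ zᵢ(Kᵢ−1)/(1+ψ₂(Kᵢ−1)) = 0.
g(0) = ΣzᵢKᵢ − 1 = 0.839 and g(1) = 1 − Σzᵢ/Kᵢ = -0.086, so a root lies in (0, 1).
Newton iteration, ψ₂⁰ = 0.5:
  ψ₂ = 0.500: g = 0.1629, g' = -0.528 → ψ₂ = 0.808
  ψ₂ = 0.808: g = 0.0138, g' = -0.482 → ψ₂ = 0.837
Converged at ψ₂ = 0.837.
  THF: x = 0.019, y = 0.139
  n-octane: x = 0.406, y = 0.596
  n-decane: x = 0.575, y = 0.265

x_n-decane (drum 2) = 0.575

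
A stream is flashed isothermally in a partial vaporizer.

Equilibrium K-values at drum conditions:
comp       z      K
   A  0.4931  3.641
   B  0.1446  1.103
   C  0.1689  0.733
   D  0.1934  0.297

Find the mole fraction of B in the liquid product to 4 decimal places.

x_B = 0.1327

Newton iteration, β⁰ = 0.5:
  β = 0.5000: g = 0.31367, g' = -0.8834 → β = 0.8551
  β = 0.8551: g = 0.01409, g' = -0.9462 → β = 0.8700
  β = 0.8700: g = -0.00019, g' = -0.9715 → β = 0.8698
Converged at β = 0.8698.
Compositions from xᵢ = zᵢ/(1+β(Kᵢ−1)), yᵢ = Kᵢxᵢ:
  A: x = 0.1496, y = 0.5445
  B: x = 0.1327, y = 0.1464
  C: x = 0.2200, y = 0.1613
  D: x = 0.4977, y = 0.1478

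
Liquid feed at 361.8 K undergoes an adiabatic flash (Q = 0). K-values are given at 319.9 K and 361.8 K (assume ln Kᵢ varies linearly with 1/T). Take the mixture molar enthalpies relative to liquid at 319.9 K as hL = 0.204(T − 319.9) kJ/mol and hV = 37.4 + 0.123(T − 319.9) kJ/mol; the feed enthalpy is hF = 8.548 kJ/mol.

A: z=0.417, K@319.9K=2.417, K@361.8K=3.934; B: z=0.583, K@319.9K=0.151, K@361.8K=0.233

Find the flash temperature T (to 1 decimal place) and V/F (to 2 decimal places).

T = 330.7 K, V/F = 0.17

Adiabatic flash: solve Rachford–Rice at each trial T, then check hF = ψ·hV(T) + (1−ψ)·hL(T).
  T = 319.9 K: K = (2.417, 0.151), RR gives ψ = 0.080, H_out = 2.982 kJ/mol
  T = 361.8 K: K = (3.934, 0.233), RR gives ψ = 0.345, H_out = 20.279 kJ/mol
  T = 340.9 K: K = (3.132, 0.190), RR gives ψ = 0.241, H_out = 12.904 kJ/mol
  T = 330.4 K: K = (2.763, 0.170), RR gives ψ = 0.172, H_out = 8.418 kJ/mol
  T = 335.6 K: K = (2.943, 0.180), RR gives ψ = 0.208, H_out = 10.731 kJ/mol
  T = 333.0 K: K = (2.852, 0.175), RR gives ψ = 0.191, H_out = 9.600 kJ/mol
  T = 331.7 K: K = (2.807, 0.173), RR gives ψ = 0.181, H_out = 9.016 kJ/mol
Linear interpolation between T = 330.4 (H_out = 8.418) and T = 331.7 (H_out = 9.016) on hF = 8.548 gives T ≈ 330.7 K, at which ψ = 0.17.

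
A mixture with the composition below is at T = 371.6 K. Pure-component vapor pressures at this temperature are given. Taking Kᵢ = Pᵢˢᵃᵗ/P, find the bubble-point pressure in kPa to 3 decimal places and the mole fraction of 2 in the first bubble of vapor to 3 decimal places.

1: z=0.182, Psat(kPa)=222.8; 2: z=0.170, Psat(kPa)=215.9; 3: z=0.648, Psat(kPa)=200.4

Pbub = 207.112 kPa, y_2 = 0.177

At the bubble point ψ → 0, so ΣzᵢKᵢ = 1 with Kᵢ = Pᵢˢᵃᵗ/P ⇒ P = ΣzᵢPᵢˢᵃᵗ.
P = 0.182·222.8 + 0.170·215.9 + 0.648·200.4 = 207.112 kPa
yᵢ = zᵢPᵢˢᵃᵗ/P ⇒ y_2 = 0.170·215.9/207.112 = 0.177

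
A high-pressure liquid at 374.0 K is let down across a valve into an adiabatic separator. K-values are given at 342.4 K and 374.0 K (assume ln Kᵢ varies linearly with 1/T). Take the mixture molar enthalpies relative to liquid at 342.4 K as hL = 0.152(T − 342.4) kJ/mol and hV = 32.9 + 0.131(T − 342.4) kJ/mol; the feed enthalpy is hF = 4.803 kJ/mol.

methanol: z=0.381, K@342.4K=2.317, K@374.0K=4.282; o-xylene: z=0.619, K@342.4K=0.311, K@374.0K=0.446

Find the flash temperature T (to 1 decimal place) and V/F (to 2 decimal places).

Adiabatic flash: solve Rachford–Rice at each trial T, then check hF = ψ·hV(T) + (1−ψ)·hL(T).
  T = 342.4 K: K = (2.317, 0.311), RR gives ψ = 0.083, H_out = 2.730 kJ/mol
  T = 374.0 K: K = (4.282, 0.446), RR gives ψ = 0.499, H_out = 20.893 kJ/mol
  T = 358.2 K: K = (3.193, 0.375), RR gives ψ = 0.328, H_out = 13.074 kJ/mol
  T = 350.3 K: K = (2.730, 0.342), RR gives ψ = 0.222, H_out = 8.452 kJ/mol
  T = 346.4 K: K = (2.520, 0.327), RR gives ψ = 0.159, H_out = 5.813 kJ/mol
  T = 344.4 K: K = (2.417, 0.319), RR gives ψ = 0.122, H_out = 4.327 kJ/mol
Linear interpolation between T = 344.4 (H_out = 4.327) and T = 346.4 (H_out = 5.813) on hF = 4.803 gives T ≈ 345.0 K, at which ψ = 0.13.

T = 345.0 K, V/F = 0.13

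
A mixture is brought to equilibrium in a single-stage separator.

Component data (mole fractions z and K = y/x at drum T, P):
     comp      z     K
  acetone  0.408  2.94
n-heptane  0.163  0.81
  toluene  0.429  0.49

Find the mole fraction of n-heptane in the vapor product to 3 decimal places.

y_n-heptane = 0.150

Newton–Raphson from V/F = 0.48:
  V/F = 0.480: g = 0.0861, g' = -0.614 → V/F = 0.620
  V/F = 0.620: g = 0.0042, g' = -0.563 → V/F = 0.628
Converged at V/F = 0.628.
Compositions from xᵢ = zᵢ/(1+V/F(Kᵢ−1)), yᵢ = Kᵢxᵢ:
  acetone: x = 0.184, y = 0.541
  n-heptane: x = 0.185, y = 0.150
  toluene: x = 0.631, y = 0.309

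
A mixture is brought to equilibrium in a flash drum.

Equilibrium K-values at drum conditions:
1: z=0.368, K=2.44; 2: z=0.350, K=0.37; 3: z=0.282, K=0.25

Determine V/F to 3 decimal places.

Material balance + equilibrium reduce to Σ zᵢ(Kᵢ−1)/(1+V/F(Kᵢ−1)) = 0.
Feasibility: ΣzᵢKᵢ = 1.098, Σzᵢ/Kᵢ = 2.225 — both > 1, two phases present.
Newton iteration, V/F⁰ = 0.5:
  V/F = 0.500: g = -0.3522, g' = -0.960 → V/F = 0.133
  V/F = 0.133: g = -0.0310, g' = -0.899 → V/F = 0.099
Converged at V/F = 0.099.

V/F = 0.099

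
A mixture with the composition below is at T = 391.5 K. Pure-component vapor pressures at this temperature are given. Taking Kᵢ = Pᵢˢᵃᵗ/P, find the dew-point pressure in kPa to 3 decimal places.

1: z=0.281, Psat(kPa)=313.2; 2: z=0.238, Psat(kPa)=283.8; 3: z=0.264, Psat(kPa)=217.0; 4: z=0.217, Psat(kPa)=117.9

At the dew point ψ → 1, so Σzᵢ/Kᵢ = 1 with Kᵢ = Pᵢˢᵃᵗ/P ⇒ 1/P = Σzᵢ/Pᵢˢᵃᵗ.
1/P = 0.281/313.2 + 0.238/283.8 + 0.264/217.0 + 0.217/117.9 = 0.004793 ⇒ P = 208.640 kPa

Pdew = 208.640 kPa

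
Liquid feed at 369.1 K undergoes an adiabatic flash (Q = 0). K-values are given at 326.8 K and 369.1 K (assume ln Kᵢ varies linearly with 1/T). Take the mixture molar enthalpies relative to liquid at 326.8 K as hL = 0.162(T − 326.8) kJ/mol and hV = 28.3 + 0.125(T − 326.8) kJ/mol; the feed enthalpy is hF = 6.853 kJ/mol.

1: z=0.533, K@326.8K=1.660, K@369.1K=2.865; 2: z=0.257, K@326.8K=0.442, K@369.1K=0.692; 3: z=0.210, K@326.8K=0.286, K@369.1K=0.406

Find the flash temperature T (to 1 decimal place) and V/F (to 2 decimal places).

T = 329.8 K, V/F = 0.23

Adiabatic flash: solve Rachford–Rice at each trial T, then check hF = ψ·hV(T) + (1−ψ)·hL(T).
  T = 326.8 K: K = (1.660, 0.442, 0.286), RR gives ψ = 0.140, H_out = 3.954 kJ/mol
  T = 369.1 K: K = (2.865, 0.692, 0.406), RR gives ψ = 0.890, H_out = 30.648 kJ/mol
  T = 348.0 K: K = (2.219, 0.561, 0.345), RR gives ψ = 0.592, H_out = 19.721 kJ/mol
  T = 337.4 K: K = (1.928, 0.500, 0.315), RR gives ψ = 0.403, H_out = 12.974 kJ/mol
  T = 332.1 K: K = (1.791, 0.470, 0.300), RR gives ψ = 0.286, H_out = 8.883 kJ/mol
  T = 329.5 K: K = (1.726, 0.456, 0.293), RR gives ψ = 0.218, H_out = 6.596 kJ/mol
  T = 330.8 K: K = (1.758, 0.463, 0.297), RR gives ψ = 0.253, H_out = 7.767 kJ/mol
Linear interpolation between T = 329.5 (H_out = 6.596) and T = 330.8 (H_out = 7.767) on hF = 6.853 gives T ≈ 329.8 K, at which ψ = 0.23.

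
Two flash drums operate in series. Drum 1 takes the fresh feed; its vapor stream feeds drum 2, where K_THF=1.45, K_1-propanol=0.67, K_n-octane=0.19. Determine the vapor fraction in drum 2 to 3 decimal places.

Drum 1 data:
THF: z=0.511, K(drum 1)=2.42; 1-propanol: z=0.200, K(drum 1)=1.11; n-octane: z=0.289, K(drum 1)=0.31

V/F (drum 2) = 0.255

Drum 1:
Rachford–Rice: g(ψ₁) = Σ zᵢ(Kᵢ−1)/(1+ψ₁(Kᵢ−1)) = 0.
Check two-phase: ΣzᵢKᵢ = 1.548 > 1 and Σzᵢ/Kᵢ = 1.324 > 1, so g(0) = 0.548 > 0 and g(1) = -0.324 < 0.
Newton iteration, ψ₁⁰ = 0.5:
  ψ₁ = 0.500: g = 0.1407, g' = -0.675 → ψ₁ = 0.708
  ψ₁ = 0.708: g = -0.0080, g' = -0.785 → ψ₁ = 0.698
Converged at ψ₁ = 0.698.
Drum-1 compositions:
  THF: x = 0.257, y = 0.621
  1-propanol: x = 0.186, y = 0.206
  n-octane: x = 0.558, y = 0.173
Drum-2 feed = drum-1 vapor: z₂ = (0.6210, 0.2062, 0.1729).
Drum 2:
Material balance + equilibrium reduce to Σ zᵢ(Kᵢ−1)/(1+ψ₂(Kᵢ−1)) = 0.
Check two-phase: ΣzᵢKᵢ = 1.071 > 1 and Σzᵢ/Kᵢ = 1.646 > 1, so g(0) = 0.071 > 0 and g(1) = -0.646 < 0.
Newton iteration, ψ₂⁰ = 0.6:
  ψ₂ = 0.600: g = -0.1372, g' = -0.542 → ψ₂ = 0.347
  ψ₂ = 0.347: g = -0.0299, g' = -0.342 → ψ₂ = 0.260
  ψ₂ = 0.260: g = -0.0015, g' = -0.310 → ψ₂ = 0.255
Converged at ψ₂ = 0.255.
  THF: x = 0.557, y = 0.808
  1-propanol: x = 0.225, y = 0.151
  n-octane: x = 0.218, y = 0.041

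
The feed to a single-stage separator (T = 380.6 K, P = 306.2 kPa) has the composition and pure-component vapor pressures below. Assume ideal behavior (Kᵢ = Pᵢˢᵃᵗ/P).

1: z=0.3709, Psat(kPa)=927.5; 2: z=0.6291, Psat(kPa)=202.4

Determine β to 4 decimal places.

β = 0.7841

Raoult's law: Kᵢ = Pᵢˢᵃᵗ/P = Pᵢˢᵃᵗ/306.2.
  K_1 = 927.5/306.2 = 3.029066, K_2 = 202.4/306.2 = 0.661006
Rachford–Rice: g(β) = Σ zᵢ(Kᵢ−1)/(1+β(Kᵢ−1)) = 0.
Check two-phase: ΣzᵢKᵢ = 1.5393 > 1 and Σzᵢ/Kᵢ = 1.0742 > 1, so g(0) = 0.5393 > 0 and g(1) = -0.0742 < 0.
Binary case is linear: z₁(K₁−1)(1+β(K₂−1)) + z₂(K₂−1)(1+β(K₁−1)) = 0
⇒ β = [z₁(K₁−1)+z₂(K₂−1)] / [−(K₁−1)(K₂−1)] = 0.53932/0.68784 = 0.7841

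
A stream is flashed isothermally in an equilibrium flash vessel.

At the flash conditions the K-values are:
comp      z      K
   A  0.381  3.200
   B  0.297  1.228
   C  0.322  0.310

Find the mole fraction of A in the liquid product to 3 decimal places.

x_A = 0.157

Let β = V/F and solve Σ zᵢ(Kᵢ−1)/(1+β(Kᵢ−1)) = 0.
g(0) = ΣzᵢKᵢ − 1 = 0.684 and g(1) = 1 − Σzᵢ/Kᵢ = -0.400, so a root lies in (0, 1).
Iterate (Newton) starting at β = 0.5:
  β = 0.500: g = 0.1207, g' = -0.788 → β = 0.653
  β = 0.653: g = -0.0016, g' = -0.830 → β = 0.651
Converged at β = 0.651.
Compositions from xᵢ = zᵢ/(1+β(Kᵢ−1)), yᵢ = Kᵢxᵢ:
  A: x = 0.157, y = 0.501
  B: x = 0.259, y = 0.318
  C: x = 0.585, y = 0.181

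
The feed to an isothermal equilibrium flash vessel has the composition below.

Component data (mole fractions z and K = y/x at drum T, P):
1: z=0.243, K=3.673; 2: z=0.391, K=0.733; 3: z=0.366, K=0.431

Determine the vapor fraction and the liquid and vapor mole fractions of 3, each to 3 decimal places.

ψ = 0.294, x_3 = 0.440, y_3 = 0.189

Newton iteration, ψ⁰ = 0.44:
  ψ = 0.440: g = -0.0976, g' = -0.613 → ψ = 0.281
  ψ = 0.281: g = 0.0103, g' = -0.767 → ψ = 0.294
Converged at ψ = 0.294.
Compositions from xᵢ = zᵢ/(1+ψ(Kᵢ−1)), yᵢ = Kᵢxᵢ:
  1: x = 0.136, y = 0.499
  2: x = 0.424, y = 0.311
  3: x = 0.440, y = 0.189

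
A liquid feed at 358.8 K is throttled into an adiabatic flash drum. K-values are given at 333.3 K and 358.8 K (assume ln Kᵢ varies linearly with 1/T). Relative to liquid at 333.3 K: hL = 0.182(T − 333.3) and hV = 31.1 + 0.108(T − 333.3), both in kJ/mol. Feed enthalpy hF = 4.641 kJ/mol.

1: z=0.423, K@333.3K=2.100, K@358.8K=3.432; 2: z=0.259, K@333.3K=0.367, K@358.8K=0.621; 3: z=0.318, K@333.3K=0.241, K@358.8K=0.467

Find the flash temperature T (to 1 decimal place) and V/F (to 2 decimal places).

Adiabatic flash: solve Rachford–Rice at each trial T, then check hF = ψ·hV(T) + (1−ψ)·hL(T).
  T = 333.3 K: K = (2.100, 0.367, 0.241), RR gives ψ = 0.077, H_out = 2.406 kJ/mol
  T = 358.8 K: K = (3.432, 0.621, 0.467), RR gives ψ = 0.664, H_out = 24.034 kJ/mol
  T = 346.1 K: K = (2.712, 0.483, 0.340), RR gives ψ = 0.370, H_out = 13.481 kJ/mol
  T = 339.7 K: K = (2.392, 0.422, 0.287), RR gives ψ = 0.233, H_out = 8.292 kJ/mol
  T = 336.5 K: K = (2.243, 0.394, 0.263), RR gives ψ = 0.159, H_out = 5.482 kJ/mol
  T = 334.9 K: K = (2.171, 0.380, 0.252), RR gives ψ = 0.119, H_out = 3.984 kJ/mol
Linear interpolation between T = 334.9 (H_out = 3.984) and T = 336.5 (H_out = 5.482) on hF = 4.641 gives T ≈ 335.6 K, at which ψ = 0.14.

T = 335.6 K, V/F = 0.14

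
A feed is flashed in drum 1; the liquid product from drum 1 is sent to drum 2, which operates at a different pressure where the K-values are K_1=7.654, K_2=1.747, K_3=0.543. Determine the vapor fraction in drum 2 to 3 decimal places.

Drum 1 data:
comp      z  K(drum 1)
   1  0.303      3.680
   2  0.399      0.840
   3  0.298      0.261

Drum 1:
Newton iteration, ψ₁⁰ = 0.5:
  ψ₁ = 0.500: g = -0.0716, g' = -0.819 → ψ₁ = 0.413
Converged at ψ₁ = 0.413.
Drum-1 compositions:
  1: x = 0.144, y = 0.529
  2: x = 0.427, y = 0.359
  3: x = 0.429, y = 0.112
Drum-2 feed = drum-1 liquid: z₂ = (0.1438, 0.4272, 0.4290).
Drum 2:
Rachford–Rice: g(ψ₂) = Σ zᵢ(Kᵢ−1)/(1+ψ₂(Kᵢ−1)) = 0.
Check two-phase: ΣzᵢKᵢ = 2.080 > 1 and Σzᵢ/Kᵢ = 1.053 > 1, so g(0) = 1.080 > 0 and g(1) = -0.053 < 0.
Newton iteration, ψ₂⁰ = 0.5:
  ψ₂ = 0.500: g = 0.1994, g' = -0.617 → ψ₂ = 0.823
  ψ₂ = 0.823: g = 0.0311, g' = -0.473 → ψ₂ = 0.889
Converged at ψ₂ = 0.889.
  1: x = 0.021, y = 0.159
  2: x = 0.257, y = 0.449
  3: x = 0.722, y = 0.392

V/F (drum 2) = 0.889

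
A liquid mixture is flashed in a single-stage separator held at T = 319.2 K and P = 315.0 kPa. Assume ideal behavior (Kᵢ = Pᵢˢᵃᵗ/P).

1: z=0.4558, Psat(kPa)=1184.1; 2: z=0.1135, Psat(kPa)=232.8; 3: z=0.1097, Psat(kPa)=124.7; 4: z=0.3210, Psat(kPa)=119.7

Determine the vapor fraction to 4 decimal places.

ψ = 0.6193

Raoult's law: Kᵢ = Pᵢˢᵃᵗ/P = Pᵢˢᵃᵗ/315.0.
  K_1 = 1184.1/315.0 = 3.759048, K_2 = 232.8/315.0 = 0.739048, K_3 = 124.7/315.0 = 0.395873, K_4 = 119.7/315.0 = 0.380000
Let ψ = V/F and solve Σ zᵢ(Kᵢ−1)/(1+ψ(Kᵢ−1)) = 0.
g(0) = ΣzᵢKᵢ − 1 = 0.9627 and g(1) = 1 − Σzᵢ/Kᵢ = -0.3967, so a root lies in (0, 1).
Newton iteration, ψ⁰ = 0.5:
  ψ = 0.5000: g = 0.11105, g' = -0.9644 → ψ = 0.6151
  ψ = 0.6151: g = 0.00378, g' = -0.9117 → ψ = 0.6193
Converged at ψ = 0.6193.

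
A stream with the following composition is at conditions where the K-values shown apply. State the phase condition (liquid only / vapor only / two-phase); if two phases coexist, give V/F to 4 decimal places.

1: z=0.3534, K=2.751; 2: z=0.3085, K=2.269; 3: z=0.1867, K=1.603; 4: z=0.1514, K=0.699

vapor only

ΣzᵢKᵢ = 2.0773; Σzᵢ/Kᵢ = 0.5975.
Since Σzᵢ/Kᵢ < 1 the mixture is above its dew point — single vapor phase.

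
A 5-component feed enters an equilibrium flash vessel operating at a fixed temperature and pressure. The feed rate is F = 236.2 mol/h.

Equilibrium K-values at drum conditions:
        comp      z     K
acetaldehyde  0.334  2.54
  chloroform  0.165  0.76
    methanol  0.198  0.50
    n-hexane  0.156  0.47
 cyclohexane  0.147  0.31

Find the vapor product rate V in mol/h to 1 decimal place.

V = 58.4 mol/h

Material balance + equilibrium reduce to Σ zᵢ(Kᵢ−1)/(1+ψ(Kᵢ−1)) = 0.
Check two-phase: ΣzᵢKᵢ = 1.192 > 1 and Σzᵢ/Kᵢ = 1.551 > 1, so g(0) = 0.192 > 0 and g(1) = -0.551 < 0.
Newton–Raphson from ψ = 0.44:
  ψ = 0.440: g = -0.1181, g' = -0.594 → ψ = 0.241
  ψ = 0.241: g = 0.0040, g' = -0.654 → ψ = 0.247
Converged at ψ = 0.247.
Then V = ψ·F = 0.2473·236.2 = 58.4 mol/h and L = F − V = 177.8 mol/h.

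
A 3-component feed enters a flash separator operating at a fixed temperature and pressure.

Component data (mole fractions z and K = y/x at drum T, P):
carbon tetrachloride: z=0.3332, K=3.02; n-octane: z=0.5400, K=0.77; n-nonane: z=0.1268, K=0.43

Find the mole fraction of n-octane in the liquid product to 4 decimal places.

x_n-octane = 0.6485

Rachford–Rice: g(β) = Σ zᵢ(Kᵢ−1)/(1+β(Kᵢ−1)) = 0.
Feasibility: ΣzᵢKᵢ = 1.4766, Σzᵢ/Kᵢ = 1.1065 — both > 1, two phases present.
Newton–Raphson from β = 0.5:
  β = 0.5000: g = 0.09343, g' = -0.4536 → β = 0.7060
  β = 0.7060: g = 0.00820, g' = -0.3871 → β = 0.7272
  β = 0.7272: g = 0.00003, g' = -0.3844 → β = 0.7273
Converged at β = 0.7273.
Compositions from xᵢ = zᵢ/(1+β(Kᵢ−1)), yᵢ = Kᵢxᵢ:
  carbon tetrachloride: x = 0.1350, y = 0.4075
  n-octane: x = 0.6485, y = 0.4993
  n-nonane: x = 0.2166, y = 0.0931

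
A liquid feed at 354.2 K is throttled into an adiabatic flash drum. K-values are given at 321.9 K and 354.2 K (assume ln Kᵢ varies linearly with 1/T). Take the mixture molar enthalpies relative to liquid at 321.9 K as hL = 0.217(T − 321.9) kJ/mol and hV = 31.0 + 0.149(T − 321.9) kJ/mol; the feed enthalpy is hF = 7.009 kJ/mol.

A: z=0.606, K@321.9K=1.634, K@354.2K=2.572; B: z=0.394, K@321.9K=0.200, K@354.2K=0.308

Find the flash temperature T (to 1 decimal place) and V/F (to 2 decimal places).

T = 324.7 K, V/F = 0.21

Adiabatic flash: solve Rachford–Rice at each trial T, then check hF = ψ·hV(T) + (1−ψ)·hL(T).
  T = 321.9 K: K = (1.634, 0.200), RR gives ψ = 0.136, H_out = 4.218 kJ/mol
  T = 354.2 K: K = (2.572, 0.308), RR gives ψ = 0.625, H_out = 25.014 kJ/mol
  T = 338.0 K: K = (2.071, 0.251), RR gives ψ = 0.441, H_out = 16.674 kJ/mol
  T = 329.9 K: K = (1.844, 0.224), RR gives ψ = 0.314, H_out = 11.304 kJ/mol
  T = 325.9 K: K = (1.737, 0.212), RR gives ψ = 0.234, H_out = 8.068 kJ/mol
  T = 323.9 K: K = (1.685, 0.206), RR gives ψ = 0.188, H_out = 6.235 kJ/mol
Linear interpolation between T = 323.9 (H_out = 6.235) and T = 325.9 (H_out = 8.068) on hF = 7.009 gives T ≈ 324.7 K, at which ψ = 0.21.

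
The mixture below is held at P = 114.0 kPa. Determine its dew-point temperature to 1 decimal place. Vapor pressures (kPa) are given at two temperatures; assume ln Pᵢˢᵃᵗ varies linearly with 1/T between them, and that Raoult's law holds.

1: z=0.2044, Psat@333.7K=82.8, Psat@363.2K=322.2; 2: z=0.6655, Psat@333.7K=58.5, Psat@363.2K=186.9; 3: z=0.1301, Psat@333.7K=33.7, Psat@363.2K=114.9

T = 350.3 K

Dew-point temperature: Σzᵢ·P/Pᵢˢᵃᵗ(T) = 1. Interpolate ln Pᵢˢᵃᵗ = aᵢ + bᵢ/T.
  T = 333.7 K: ΣzᵢP/Pᵢˢᵃᵗ = 2.0184
  T = 363.2 K: ΣzᵢP/Pᵢˢᵃᵗ = 0.6073
  T = 348.4 K: ΣzᵢP/Pᵢˢᵃᵗ = 1.0810
  T = 355.8 K: ΣzᵢP/Pᵢˢᵃᵗ = 0.8053
  T = 352.1 K: ΣzᵢP/Pᵢˢᵃᵗ = 0.9315
  T = 350.2 K: ΣzᵢP/Pᵢˢᵃᵗ = 1.0051
Interpolating between 350.2 K and 352.1 K gives T ≈ 350.3 K.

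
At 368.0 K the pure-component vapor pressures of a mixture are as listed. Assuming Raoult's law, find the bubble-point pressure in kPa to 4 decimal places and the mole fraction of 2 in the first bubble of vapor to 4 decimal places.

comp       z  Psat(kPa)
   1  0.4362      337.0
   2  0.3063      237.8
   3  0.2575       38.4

At the bubble point ψ → 0, so ΣzᵢKᵢ = 1 with Kᵢ = Pᵢˢᵃᵗ/P ⇒ P = ΣzᵢPᵢˢᵃᵗ.
P = 0.4362·337.0 + 0.3063·237.8 + 0.2575·38.4 = 229.7255 kPa
yᵢ = zᵢPᵢˢᵃᵗ/P ⇒ y_2 = 0.3063·237.8/229.7255 = 0.3171

Pbub = 229.7255 kPa, y_2 = 0.3171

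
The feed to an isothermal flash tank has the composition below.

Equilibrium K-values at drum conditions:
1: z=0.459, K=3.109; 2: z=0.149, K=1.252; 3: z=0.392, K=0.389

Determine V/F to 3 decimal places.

V/F = 0.705

Material balance + equilibrium reduce to Σ zᵢ(Kᵢ−1)/(1+V/F(Kᵢ−1)) = 0.
Check two-phase: ΣzᵢKᵢ = 1.766 > 1 and Σzᵢ/Kᵢ = 1.274 > 1, so g(0) = 0.766 > 0 and g(1) = -0.274 < 0.
Iterate (Newton) starting at V/F = 0.5:
  V/F = 0.500: g = 0.1597, g' = -0.795 → V/F = 0.701
  V/F = 0.701: g = 0.0036, g' = -0.787 → V/F = 0.706
Converged at V/F = 0.705.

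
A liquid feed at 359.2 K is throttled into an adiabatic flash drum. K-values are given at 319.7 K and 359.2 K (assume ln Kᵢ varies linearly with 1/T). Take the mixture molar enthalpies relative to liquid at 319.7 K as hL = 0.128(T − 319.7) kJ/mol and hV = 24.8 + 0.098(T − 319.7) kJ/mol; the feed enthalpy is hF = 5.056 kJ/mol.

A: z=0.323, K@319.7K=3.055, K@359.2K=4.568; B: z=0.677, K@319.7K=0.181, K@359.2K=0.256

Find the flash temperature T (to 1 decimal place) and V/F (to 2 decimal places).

T = 332.8 K, V/F = 0.14

Adiabatic flash: solve Rachford–Rice at each trial T, then check hF = ψ·hV(T) + (1−ψ)·hL(T).
  T = 319.7 K: K = (3.055, 0.181), RR gives ψ = 0.065, H_out = 1.611 kJ/mol
  T = 359.2 K: K = (4.568, 0.256), RR gives ψ = 0.244, H_out = 10.827 kJ/mol
  T = 339.4 K: K = (3.778, 0.217), RR gives ψ = 0.169, H_out = 6.612 kJ/mol
  T = 329.5 K: K = (3.406, 0.199), RR gives ψ = 0.122, H_out = 4.239 kJ/mol
  T = 334.4 K: K = (3.588, 0.208), RR gives ψ = 0.146, H_out = 5.443 kJ/mol
  T = 331.9 K: K = (3.495, 0.203), RR gives ψ = 0.134, H_out = 4.836 kJ/mol
  T = 333.1 K: K = (3.539, 0.205), RR gives ψ = 0.140, H_out = 5.129 kJ/mol
Linear interpolation between T = 331.9 (H_out = 4.836) and T = 333.1 (H_out = 5.129) on hF = 5.056 gives T ≈ 332.8 K, at which ψ = 0.14.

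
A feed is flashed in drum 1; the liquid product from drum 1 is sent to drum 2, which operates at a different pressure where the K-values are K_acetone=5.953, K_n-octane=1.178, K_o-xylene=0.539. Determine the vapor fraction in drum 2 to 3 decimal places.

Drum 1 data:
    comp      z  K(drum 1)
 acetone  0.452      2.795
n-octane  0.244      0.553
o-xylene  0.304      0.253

Drum 1:
Material balance + equilibrium reduce to Σ zᵢ(Kᵢ−1)/(1+ψ₁(Kᵢ−1)) = 0.
Feasibility: ΣzᵢKᵢ = 1.475, Σzᵢ/Kᵢ = 1.805 — both > 1, two phases present.
Newton–Raphson from ψ₁ = 0.5:
  ψ₁ = 0.500: g = -0.0753, g' = -0.918 → ψ₁ = 0.418
  ψ₁ = 0.418: g = -0.0007, g' = -0.908 → ψ₁ = 0.417
Converged at ψ₁ = 0.417.
Drum-1 compositions:
  acetone: x = 0.258, y = 0.722
  n-octane: x = 0.300, y = 0.166
  o-xylene: x = 0.442, y = 0.112
Drum-2 feed = drum-1 liquid: z₂ = (0.2585, 0.2999, 0.4416).
Drum 2:
Newton iteration, ψ₂⁰ = 0.57:
  ψ₂ = 0.570: g = 0.1072, g' = -0.614 → ψ₂ = 0.744
  ψ₂ = 0.744: g = 0.0103, g' = -0.514 → ψ₂ = 0.765
Converged at ψ₂ = 0.765.
  acetone: x = 0.054, y = 0.321
  n-octane: x = 0.264, y = 0.311
  o-xylene: x = 0.682, y = 0.368

V/F (drum 2) = 0.765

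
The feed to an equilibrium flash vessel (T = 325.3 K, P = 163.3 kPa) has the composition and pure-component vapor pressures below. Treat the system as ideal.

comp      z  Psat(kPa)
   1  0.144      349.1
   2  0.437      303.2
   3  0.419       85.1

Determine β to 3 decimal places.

β = 0.758

Raoult's law: Kᵢ = Pᵢˢᵃᵗ/P = Pᵢˢᵃᵗ/163.3.
  K_1 = 349.1/163.3 = 2.13778, K_2 = 303.2/163.3 = 1.85671, K_3 = 85.1/163.3 = 0.52113
Rachford–Rice: g(β) = Σ zᵢ(Kᵢ−1)/(1+β(Kᵢ−1)) = 0.
Feasibility: ΣzᵢKᵢ = 1.338, Σzᵢ/Kᵢ = 1.107 — both > 1, two phases present.
Iterate (Newton) starting at β = 0.54:
  β = 0.540: g = 0.0868, g' = -0.396 → β = 0.759
  β = 0.759: g = -0.0005, g' = -0.409 → β = 0.758
Converged at β = 0.758.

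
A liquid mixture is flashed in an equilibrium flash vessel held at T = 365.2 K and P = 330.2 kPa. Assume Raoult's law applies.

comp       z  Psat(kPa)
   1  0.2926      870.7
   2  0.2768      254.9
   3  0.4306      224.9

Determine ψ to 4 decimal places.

Raoult's law: Kᵢ = Pᵢˢᵃᵗ/P = Pᵢˢᵃᵗ/330.2.
  K_1 = 870.7/330.2 = 2.636887, K_2 = 254.9/330.2 = 0.771956, K_3 = 224.9/330.2 = 0.681102
Material balance + equilibrium reduce to Σ zᵢ(Kᵢ−1)/(1+ψ(Kᵢ−1)) = 0.
Feasibility: ΣzᵢKᵢ = 1.2785, Σzᵢ/Kᵢ = 1.1017 — both > 1, two phases present.
Newton–Raphson from ψ = 0.5:
  ψ = 0.5000: g = 0.02877, g' = -0.3174 → ψ = 0.5907
  ψ = 0.5907: g = 0.00138, g' = -0.2884 → ψ = 0.5954
  ψ = 0.5954: g = 0.00000, g' = -0.2871 → ψ = 0.5955
Converged at ψ = 0.5955.

ψ = 0.5955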